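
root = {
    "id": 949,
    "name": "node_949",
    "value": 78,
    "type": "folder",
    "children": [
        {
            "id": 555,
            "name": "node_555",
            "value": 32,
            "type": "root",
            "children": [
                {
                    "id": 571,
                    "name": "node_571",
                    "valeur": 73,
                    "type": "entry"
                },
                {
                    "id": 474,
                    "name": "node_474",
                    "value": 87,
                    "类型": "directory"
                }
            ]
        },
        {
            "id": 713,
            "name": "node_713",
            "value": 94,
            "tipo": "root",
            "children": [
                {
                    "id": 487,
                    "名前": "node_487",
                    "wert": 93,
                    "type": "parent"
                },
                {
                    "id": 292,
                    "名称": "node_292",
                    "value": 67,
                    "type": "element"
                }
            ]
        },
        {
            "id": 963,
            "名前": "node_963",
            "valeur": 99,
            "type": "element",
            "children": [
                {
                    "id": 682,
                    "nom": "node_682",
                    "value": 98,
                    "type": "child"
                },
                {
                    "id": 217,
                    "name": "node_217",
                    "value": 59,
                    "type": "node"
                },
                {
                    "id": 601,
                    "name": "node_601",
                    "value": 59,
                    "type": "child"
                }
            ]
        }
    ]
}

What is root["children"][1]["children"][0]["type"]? "parent"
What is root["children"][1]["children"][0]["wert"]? 93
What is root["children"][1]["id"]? 713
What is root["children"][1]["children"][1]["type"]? "element"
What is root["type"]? "folder"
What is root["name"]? "node_949"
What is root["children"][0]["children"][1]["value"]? 87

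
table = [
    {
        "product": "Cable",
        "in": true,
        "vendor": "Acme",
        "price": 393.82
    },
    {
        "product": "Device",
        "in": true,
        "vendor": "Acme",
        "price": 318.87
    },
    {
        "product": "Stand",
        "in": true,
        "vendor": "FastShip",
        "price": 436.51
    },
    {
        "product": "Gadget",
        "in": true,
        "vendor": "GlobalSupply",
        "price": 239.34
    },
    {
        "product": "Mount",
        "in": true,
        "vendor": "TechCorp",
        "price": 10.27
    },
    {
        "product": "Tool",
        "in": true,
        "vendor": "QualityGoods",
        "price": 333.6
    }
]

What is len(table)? 6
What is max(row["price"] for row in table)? 436.51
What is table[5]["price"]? 333.6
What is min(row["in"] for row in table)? True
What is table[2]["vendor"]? "FastShip"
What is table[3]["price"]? 239.34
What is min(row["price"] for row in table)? 10.27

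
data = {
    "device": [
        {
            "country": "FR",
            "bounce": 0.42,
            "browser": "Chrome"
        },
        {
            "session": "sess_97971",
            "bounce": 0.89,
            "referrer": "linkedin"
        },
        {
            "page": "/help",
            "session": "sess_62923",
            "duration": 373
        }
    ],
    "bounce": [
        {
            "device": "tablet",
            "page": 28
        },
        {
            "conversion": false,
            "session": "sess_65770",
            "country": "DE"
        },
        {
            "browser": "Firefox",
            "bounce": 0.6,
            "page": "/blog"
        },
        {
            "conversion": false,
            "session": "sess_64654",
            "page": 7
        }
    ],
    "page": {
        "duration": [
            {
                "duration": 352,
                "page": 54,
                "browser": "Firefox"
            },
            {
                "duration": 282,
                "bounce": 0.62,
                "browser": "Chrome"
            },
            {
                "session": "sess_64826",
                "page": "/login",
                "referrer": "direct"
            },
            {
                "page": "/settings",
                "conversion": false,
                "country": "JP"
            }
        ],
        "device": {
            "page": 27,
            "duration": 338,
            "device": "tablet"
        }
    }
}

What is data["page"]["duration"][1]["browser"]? "Chrome"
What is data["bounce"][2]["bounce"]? 0.6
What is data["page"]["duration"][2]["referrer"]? "direct"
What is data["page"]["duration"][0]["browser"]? "Firefox"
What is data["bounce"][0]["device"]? "tablet"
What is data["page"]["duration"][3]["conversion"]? False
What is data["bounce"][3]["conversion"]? False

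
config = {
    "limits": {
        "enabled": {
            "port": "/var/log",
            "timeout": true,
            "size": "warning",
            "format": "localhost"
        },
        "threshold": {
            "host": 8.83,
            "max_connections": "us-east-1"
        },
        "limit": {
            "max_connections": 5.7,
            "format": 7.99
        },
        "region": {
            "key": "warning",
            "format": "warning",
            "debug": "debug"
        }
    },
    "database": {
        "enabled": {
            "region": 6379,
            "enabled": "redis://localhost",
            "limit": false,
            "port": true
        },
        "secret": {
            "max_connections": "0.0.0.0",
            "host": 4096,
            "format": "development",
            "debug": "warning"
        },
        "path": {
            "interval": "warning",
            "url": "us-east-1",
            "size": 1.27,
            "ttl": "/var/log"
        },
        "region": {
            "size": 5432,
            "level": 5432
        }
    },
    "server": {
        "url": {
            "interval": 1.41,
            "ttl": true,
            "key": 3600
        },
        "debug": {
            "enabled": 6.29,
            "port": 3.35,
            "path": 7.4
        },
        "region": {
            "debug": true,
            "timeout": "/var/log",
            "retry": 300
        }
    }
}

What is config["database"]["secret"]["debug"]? "warning"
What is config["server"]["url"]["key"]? 3600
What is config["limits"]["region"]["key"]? "warning"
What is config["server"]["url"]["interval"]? 1.41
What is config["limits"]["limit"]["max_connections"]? 5.7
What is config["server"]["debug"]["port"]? 3.35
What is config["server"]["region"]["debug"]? True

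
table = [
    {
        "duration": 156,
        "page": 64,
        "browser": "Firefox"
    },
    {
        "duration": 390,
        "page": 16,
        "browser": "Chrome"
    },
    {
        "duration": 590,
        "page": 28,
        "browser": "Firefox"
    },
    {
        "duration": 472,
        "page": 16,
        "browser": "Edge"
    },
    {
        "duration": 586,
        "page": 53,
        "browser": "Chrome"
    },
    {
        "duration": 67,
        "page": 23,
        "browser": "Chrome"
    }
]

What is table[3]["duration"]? 472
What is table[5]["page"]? 23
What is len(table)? 6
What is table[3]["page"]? 16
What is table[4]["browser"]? "Chrome"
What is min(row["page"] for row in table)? 16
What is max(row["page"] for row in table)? 64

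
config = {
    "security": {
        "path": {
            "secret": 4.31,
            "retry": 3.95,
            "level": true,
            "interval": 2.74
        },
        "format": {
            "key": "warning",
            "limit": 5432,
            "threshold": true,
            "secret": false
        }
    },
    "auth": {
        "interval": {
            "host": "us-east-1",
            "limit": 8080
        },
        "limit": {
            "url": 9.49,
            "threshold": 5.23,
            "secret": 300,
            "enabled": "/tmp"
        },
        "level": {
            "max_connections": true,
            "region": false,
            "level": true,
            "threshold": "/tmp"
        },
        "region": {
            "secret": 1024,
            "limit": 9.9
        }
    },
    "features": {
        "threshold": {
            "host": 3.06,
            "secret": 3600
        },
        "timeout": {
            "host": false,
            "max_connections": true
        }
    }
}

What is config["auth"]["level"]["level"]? True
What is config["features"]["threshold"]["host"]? 3.06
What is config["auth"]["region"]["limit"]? 9.9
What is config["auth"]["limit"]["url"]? 9.49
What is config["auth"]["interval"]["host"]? "us-east-1"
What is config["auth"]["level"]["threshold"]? "/tmp"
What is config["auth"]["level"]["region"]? False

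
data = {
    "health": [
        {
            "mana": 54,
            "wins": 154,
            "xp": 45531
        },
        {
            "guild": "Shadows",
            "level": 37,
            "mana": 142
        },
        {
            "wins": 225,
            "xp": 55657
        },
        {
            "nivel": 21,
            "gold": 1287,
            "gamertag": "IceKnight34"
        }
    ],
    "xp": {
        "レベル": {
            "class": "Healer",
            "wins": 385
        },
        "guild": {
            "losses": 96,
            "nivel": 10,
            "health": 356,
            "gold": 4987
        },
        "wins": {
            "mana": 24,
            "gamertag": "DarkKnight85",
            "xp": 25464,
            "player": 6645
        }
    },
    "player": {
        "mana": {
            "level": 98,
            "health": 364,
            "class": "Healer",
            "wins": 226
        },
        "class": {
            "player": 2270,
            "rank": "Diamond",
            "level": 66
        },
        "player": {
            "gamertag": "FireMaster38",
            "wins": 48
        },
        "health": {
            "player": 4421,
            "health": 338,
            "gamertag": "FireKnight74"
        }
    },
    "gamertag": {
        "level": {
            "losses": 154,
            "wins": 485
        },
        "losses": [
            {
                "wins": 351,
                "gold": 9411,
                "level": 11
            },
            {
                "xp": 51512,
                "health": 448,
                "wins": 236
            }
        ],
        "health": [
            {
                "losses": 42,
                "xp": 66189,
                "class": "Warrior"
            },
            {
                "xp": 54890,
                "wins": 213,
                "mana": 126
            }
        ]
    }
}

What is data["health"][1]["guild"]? "Shadows"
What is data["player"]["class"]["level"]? 66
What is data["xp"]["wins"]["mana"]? 24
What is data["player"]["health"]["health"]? 338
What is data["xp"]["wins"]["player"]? 6645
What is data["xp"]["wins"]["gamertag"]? "DarkKnight85"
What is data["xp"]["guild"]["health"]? 356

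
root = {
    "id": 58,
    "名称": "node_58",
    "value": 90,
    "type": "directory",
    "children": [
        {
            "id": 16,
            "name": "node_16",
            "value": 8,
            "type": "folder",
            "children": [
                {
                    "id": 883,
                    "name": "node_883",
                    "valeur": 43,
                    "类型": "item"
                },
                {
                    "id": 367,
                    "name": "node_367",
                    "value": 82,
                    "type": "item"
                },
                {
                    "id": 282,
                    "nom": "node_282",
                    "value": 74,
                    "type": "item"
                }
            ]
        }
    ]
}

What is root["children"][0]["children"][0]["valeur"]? 43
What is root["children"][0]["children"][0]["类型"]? "item"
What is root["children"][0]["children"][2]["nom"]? "node_282"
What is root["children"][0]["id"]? 16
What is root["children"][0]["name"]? "node_16"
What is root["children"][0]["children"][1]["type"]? "item"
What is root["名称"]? "node_58"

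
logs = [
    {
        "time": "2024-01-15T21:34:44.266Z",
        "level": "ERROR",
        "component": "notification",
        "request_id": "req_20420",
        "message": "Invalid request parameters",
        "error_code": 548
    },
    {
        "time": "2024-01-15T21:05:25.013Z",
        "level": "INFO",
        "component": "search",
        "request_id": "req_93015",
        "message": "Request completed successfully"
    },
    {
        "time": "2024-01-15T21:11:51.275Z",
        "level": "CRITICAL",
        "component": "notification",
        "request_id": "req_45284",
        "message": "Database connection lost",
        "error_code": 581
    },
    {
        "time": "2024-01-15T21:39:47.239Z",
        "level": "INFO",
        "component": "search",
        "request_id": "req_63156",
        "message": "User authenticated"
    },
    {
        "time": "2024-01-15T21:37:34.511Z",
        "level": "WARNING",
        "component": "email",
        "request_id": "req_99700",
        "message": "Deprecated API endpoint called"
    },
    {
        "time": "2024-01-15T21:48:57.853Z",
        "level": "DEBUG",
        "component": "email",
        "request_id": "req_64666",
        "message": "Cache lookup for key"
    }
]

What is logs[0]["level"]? "ERROR"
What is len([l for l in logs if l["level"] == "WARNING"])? 1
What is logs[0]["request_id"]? "req_20420"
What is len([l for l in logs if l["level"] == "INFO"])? 2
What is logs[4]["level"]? "WARNING"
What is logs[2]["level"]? "CRITICAL"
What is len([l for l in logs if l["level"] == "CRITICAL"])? 1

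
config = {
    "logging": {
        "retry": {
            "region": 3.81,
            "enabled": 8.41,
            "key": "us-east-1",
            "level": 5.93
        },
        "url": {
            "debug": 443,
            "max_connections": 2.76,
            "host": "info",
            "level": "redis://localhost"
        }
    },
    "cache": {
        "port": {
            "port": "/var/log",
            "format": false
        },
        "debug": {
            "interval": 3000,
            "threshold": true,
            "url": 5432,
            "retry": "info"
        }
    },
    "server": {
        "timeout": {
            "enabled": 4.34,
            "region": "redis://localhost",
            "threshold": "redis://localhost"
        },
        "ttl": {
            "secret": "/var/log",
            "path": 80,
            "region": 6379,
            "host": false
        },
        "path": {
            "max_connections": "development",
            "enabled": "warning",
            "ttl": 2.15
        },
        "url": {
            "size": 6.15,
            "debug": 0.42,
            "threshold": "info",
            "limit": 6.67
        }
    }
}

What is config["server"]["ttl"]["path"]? 80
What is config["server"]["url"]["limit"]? 6.67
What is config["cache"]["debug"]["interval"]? 3000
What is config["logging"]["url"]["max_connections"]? 2.76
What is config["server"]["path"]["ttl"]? 2.15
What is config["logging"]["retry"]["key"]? "us-east-1"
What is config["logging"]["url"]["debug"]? 443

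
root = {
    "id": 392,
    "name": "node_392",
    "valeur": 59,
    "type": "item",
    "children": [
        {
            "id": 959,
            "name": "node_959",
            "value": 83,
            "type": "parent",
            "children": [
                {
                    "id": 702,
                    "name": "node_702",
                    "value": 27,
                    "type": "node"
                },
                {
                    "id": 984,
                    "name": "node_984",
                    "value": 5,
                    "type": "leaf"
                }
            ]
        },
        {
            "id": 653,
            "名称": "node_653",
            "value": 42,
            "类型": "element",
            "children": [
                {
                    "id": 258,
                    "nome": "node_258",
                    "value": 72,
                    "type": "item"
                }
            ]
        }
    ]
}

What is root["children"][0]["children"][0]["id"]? 702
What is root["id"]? 392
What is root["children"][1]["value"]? 42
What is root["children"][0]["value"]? 83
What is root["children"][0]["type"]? "parent"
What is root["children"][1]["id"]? 653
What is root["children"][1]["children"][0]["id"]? 258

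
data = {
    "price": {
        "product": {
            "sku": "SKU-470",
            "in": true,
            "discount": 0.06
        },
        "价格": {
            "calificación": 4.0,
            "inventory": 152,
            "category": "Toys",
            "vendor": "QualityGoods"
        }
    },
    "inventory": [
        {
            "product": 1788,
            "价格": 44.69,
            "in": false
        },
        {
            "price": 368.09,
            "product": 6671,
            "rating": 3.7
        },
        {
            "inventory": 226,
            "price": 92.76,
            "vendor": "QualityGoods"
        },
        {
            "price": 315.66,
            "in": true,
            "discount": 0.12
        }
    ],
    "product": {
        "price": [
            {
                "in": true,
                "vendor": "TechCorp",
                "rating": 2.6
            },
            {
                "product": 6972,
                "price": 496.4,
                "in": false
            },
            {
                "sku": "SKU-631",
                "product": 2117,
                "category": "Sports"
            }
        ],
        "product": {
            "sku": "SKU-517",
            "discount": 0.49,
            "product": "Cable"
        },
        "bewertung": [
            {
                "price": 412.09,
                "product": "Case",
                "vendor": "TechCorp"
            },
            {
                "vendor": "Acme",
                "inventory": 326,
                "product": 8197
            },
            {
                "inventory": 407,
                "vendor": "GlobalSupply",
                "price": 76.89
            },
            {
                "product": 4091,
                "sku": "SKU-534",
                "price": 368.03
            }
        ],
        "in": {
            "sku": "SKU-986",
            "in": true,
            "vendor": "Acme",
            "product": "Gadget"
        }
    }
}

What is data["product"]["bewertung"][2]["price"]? 76.89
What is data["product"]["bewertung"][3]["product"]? 4091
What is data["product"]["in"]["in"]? True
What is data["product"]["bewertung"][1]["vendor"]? "Acme"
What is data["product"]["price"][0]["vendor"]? "TechCorp"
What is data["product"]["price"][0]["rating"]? 2.6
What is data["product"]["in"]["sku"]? "SKU-986"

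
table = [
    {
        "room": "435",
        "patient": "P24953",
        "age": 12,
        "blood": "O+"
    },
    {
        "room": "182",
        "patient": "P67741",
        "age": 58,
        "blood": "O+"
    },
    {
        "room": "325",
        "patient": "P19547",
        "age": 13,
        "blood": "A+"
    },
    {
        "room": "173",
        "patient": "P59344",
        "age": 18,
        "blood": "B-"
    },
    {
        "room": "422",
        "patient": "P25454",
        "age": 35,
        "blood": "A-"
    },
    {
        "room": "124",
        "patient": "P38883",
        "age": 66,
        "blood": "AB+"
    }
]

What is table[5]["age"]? 66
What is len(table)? 6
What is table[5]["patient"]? "P38883"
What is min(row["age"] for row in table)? 12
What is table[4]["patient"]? "P25454"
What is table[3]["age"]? 18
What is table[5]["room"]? "124"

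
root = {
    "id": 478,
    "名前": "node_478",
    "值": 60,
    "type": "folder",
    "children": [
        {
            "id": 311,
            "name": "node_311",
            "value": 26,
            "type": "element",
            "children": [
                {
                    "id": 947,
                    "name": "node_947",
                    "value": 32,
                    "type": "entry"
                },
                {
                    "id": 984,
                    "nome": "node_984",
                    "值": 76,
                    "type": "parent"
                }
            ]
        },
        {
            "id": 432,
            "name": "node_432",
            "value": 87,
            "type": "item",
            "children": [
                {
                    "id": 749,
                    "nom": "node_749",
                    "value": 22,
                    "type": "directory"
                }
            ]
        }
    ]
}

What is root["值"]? 60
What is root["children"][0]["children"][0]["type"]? "entry"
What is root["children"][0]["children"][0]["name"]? "node_947"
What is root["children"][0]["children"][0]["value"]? 32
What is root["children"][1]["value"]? 87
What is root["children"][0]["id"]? 311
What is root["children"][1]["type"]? "item"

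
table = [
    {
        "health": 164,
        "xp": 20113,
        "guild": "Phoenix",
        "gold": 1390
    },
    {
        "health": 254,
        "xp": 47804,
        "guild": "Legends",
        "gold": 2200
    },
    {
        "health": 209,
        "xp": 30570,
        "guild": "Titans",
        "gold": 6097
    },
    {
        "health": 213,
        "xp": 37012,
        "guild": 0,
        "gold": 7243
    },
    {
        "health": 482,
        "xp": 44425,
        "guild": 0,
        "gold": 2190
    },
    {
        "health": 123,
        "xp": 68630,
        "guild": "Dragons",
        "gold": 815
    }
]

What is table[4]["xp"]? 44425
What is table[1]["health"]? 254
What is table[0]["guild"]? "Phoenix"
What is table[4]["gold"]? 2190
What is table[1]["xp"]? 47804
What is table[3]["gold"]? 7243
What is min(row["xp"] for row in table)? 20113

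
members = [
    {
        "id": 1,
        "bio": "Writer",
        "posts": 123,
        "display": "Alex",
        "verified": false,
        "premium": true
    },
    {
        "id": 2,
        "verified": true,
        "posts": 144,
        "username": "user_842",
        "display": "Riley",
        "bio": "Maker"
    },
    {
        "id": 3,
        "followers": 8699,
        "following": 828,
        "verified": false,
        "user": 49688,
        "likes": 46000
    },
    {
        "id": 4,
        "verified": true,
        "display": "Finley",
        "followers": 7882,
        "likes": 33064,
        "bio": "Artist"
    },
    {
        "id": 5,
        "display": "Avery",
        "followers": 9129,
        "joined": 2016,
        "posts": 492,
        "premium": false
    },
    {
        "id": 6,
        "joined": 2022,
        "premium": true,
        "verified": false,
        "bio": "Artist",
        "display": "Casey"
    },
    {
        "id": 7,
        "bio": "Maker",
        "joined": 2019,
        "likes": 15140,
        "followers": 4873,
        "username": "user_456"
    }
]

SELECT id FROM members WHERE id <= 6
[1, 2, 3, 4, 5, 6]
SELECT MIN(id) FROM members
1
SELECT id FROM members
[1, 2, 3, 4, 5, 6, 7]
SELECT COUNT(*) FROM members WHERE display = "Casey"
1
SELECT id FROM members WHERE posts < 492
[1, 2]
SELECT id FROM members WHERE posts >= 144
[2, 5]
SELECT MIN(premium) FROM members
False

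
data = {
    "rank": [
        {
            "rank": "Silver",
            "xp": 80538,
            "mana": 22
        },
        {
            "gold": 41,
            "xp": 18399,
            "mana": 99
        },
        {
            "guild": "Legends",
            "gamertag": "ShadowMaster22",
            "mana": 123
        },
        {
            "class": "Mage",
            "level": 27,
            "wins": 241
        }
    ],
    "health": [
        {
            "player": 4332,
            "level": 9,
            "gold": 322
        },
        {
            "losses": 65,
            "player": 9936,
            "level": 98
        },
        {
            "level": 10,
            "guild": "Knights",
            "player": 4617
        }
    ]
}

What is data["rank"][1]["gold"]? 41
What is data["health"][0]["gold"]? 322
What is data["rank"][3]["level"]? 27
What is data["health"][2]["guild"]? "Knights"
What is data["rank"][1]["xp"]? 18399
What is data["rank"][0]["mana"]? 22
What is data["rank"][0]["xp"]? 80538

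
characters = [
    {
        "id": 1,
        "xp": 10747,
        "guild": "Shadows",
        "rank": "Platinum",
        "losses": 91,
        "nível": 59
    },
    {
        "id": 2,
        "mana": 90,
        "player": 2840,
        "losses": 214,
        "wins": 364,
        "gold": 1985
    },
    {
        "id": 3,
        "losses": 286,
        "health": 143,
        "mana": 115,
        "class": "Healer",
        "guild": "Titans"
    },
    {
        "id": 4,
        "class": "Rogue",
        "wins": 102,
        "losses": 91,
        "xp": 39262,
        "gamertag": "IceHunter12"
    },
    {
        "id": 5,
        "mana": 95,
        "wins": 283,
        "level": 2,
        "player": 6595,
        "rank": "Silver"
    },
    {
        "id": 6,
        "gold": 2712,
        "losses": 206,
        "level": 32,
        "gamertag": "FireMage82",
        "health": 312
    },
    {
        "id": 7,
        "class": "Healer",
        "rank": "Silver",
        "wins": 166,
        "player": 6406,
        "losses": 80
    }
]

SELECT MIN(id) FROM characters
1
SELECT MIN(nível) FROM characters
59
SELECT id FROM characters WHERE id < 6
[1, 2, 3, 4, 5]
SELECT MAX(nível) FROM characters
59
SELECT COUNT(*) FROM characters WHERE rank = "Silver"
2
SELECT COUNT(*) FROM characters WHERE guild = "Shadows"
1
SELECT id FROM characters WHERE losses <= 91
[1, 4, 7]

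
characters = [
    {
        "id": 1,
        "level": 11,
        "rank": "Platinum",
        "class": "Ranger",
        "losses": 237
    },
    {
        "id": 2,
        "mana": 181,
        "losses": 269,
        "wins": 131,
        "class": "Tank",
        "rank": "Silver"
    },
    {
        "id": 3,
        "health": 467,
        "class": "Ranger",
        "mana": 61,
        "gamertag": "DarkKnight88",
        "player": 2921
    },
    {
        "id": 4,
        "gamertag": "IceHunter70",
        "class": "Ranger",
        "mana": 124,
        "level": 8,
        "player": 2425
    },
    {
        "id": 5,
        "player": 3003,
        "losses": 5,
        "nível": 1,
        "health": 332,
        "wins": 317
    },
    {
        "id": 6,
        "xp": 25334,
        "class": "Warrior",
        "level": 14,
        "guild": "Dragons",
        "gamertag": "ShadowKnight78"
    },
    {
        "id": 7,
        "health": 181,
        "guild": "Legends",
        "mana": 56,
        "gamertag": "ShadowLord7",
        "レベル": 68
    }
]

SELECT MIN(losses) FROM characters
5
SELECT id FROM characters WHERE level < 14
[1, 4]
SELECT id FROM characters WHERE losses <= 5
[5]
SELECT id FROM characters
[1, 2, 3, 4, 5, 6, 7]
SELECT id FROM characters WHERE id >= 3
[3, 4, 5, 6, 7]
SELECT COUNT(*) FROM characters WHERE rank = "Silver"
1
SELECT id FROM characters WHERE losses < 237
[5]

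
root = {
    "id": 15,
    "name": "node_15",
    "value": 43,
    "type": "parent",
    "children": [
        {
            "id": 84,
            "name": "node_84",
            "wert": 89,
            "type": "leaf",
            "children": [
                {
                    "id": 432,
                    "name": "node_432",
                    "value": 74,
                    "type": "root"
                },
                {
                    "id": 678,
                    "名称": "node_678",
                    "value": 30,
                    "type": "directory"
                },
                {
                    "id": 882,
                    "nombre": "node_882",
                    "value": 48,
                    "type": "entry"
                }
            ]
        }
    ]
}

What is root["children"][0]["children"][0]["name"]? "node_432"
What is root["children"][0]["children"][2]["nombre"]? "node_882"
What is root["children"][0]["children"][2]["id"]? 882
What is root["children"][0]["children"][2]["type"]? "entry"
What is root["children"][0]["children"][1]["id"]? 678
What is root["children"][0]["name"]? "node_84"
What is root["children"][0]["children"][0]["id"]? 432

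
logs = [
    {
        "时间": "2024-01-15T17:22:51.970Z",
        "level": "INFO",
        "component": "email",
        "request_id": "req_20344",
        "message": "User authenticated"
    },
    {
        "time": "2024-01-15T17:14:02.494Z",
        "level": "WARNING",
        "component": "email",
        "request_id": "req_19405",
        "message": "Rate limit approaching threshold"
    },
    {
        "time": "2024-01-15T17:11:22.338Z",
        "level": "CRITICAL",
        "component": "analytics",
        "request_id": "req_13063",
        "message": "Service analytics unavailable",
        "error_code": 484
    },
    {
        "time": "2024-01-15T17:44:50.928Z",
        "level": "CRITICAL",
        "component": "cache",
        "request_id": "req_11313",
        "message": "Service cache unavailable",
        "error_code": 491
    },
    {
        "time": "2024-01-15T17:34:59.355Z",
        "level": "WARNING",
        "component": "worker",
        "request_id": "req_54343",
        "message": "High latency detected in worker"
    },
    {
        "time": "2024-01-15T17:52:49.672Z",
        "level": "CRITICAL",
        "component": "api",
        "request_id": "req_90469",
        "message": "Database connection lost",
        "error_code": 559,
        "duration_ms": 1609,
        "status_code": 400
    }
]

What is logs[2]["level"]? "CRITICAL"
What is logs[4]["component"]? "worker"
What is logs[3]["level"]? "CRITICAL"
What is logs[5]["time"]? "2024-01-15T17:52:49.672Z"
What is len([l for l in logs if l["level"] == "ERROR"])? 0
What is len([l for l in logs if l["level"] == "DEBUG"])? 0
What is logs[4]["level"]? "WARNING"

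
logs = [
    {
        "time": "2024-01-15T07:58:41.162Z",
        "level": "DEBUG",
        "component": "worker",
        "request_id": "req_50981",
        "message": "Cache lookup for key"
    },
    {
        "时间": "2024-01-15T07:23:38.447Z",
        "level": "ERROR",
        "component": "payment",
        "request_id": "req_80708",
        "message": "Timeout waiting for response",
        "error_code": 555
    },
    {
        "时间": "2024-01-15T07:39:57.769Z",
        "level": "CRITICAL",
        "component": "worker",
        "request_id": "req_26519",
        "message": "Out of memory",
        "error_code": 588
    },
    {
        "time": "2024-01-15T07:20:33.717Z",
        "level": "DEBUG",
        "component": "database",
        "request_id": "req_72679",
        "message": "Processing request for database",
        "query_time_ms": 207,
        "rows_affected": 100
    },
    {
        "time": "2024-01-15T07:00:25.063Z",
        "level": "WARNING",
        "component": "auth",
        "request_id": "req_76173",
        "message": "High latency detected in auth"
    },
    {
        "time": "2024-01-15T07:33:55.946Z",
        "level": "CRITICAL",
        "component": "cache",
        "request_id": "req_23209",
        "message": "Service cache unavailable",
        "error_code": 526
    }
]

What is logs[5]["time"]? "2024-01-15T07:33:55.946Z"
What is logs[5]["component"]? "cache"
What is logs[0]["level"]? "DEBUG"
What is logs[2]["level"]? "CRITICAL"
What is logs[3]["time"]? "2024-01-15T07:20:33.717Z"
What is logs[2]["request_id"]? "req_26519"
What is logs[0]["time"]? "2024-01-15T07:58:41.162Z"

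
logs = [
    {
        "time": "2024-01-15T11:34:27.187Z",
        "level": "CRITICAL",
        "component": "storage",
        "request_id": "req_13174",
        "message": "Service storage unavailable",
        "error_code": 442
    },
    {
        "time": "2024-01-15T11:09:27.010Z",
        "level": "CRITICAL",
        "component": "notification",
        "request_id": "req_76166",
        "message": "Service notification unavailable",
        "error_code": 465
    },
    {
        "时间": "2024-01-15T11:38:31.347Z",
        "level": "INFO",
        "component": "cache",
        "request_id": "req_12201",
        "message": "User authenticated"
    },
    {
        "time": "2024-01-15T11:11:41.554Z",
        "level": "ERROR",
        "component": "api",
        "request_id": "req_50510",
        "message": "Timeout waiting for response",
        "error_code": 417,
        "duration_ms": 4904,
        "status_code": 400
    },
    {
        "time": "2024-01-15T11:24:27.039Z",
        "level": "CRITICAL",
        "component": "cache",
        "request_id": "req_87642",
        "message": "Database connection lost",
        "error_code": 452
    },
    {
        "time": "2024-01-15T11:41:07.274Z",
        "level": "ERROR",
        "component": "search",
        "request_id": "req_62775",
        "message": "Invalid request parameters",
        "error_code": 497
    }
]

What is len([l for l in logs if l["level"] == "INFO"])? 1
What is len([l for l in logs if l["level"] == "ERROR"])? 2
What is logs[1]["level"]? "CRITICAL"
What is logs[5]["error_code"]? 497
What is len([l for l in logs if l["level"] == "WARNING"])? 0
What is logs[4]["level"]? "CRITICAL"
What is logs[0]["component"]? "storage"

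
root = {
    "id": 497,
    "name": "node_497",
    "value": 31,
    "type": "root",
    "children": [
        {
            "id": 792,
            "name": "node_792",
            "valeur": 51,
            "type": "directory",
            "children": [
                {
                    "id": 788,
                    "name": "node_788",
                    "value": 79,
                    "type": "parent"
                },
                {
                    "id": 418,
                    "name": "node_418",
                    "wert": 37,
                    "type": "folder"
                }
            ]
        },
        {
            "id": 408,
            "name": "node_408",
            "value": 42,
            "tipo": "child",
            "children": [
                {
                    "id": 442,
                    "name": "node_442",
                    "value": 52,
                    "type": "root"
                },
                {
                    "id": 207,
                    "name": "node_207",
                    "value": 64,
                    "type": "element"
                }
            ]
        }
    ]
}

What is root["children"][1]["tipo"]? "child"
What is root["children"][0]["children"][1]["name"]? "node_418"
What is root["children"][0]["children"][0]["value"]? 79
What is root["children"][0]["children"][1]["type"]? "folder"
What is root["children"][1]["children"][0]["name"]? "node_442"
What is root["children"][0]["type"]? "directory"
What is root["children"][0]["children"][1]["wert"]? 37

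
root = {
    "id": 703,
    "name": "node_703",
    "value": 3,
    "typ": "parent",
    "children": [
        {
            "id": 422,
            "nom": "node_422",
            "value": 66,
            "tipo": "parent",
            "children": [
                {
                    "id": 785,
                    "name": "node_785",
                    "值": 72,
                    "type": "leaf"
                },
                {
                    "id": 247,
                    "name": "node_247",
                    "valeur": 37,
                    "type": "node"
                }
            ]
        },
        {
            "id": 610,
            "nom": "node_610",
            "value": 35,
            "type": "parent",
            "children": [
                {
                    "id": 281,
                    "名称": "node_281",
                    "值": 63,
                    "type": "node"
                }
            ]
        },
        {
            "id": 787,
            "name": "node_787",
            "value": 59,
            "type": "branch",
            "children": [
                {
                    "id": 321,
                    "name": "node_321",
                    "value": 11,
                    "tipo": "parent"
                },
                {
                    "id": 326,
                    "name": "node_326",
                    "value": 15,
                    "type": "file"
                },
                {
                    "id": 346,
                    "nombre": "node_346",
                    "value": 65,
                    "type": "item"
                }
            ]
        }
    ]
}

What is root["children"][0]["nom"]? "node_422"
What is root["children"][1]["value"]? 35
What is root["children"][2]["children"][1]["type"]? "file"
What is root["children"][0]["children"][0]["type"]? "leaf"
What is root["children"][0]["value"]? 66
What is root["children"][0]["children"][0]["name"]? "node_785"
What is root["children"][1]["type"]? "parent"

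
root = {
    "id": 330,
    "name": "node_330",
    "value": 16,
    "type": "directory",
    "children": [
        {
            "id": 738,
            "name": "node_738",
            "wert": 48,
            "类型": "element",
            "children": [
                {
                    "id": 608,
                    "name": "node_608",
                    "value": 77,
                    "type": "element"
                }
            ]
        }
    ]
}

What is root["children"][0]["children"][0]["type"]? "element"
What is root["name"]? "node_330"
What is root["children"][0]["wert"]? 48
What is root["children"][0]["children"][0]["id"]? 608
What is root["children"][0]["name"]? "node_738"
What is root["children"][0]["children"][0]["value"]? 77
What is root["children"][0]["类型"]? "element"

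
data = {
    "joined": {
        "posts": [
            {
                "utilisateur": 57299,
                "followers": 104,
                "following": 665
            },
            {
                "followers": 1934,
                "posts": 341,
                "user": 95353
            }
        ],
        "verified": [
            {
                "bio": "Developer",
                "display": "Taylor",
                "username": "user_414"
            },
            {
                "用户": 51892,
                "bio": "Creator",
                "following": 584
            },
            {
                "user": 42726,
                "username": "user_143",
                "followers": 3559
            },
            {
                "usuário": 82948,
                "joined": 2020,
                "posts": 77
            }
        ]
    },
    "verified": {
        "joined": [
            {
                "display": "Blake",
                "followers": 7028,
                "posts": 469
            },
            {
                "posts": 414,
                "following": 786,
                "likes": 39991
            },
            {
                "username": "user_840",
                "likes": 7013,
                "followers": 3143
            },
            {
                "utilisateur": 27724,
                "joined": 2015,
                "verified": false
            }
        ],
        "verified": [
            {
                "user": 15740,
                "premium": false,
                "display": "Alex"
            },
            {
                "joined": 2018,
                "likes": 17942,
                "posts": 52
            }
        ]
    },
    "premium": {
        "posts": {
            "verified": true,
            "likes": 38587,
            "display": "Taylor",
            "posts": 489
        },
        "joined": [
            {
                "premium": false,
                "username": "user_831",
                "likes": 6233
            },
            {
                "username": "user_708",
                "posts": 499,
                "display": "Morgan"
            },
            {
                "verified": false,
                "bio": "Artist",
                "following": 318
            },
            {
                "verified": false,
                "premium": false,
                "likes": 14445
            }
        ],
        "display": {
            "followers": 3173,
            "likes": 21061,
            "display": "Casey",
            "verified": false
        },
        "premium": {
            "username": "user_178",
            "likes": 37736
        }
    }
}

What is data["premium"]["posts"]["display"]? "Taylor"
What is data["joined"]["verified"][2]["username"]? "user_143"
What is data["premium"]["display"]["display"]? "Casey"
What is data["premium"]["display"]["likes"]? 21061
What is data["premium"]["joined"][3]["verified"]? False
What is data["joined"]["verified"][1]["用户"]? 51892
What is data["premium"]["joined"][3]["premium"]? False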